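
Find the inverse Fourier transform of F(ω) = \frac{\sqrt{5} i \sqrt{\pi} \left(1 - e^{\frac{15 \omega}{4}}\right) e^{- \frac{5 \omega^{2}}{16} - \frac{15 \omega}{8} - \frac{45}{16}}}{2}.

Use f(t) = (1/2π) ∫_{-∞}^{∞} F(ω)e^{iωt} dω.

f(t) = 2 e^{- \frac{4 t^{2}}{5}} \sin{\left(3 t \right)}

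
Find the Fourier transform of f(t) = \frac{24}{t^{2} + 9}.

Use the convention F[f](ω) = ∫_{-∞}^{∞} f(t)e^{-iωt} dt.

F(ω) = 8 \pi e^{- 3 \left|{\omega}\right|}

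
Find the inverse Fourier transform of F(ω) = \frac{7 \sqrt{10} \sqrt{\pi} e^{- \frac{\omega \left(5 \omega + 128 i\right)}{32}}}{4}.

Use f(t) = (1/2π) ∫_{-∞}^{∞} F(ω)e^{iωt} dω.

f(t) = 7 e^{- \frac{8 \left(t - 4\right)^{2}}{5}}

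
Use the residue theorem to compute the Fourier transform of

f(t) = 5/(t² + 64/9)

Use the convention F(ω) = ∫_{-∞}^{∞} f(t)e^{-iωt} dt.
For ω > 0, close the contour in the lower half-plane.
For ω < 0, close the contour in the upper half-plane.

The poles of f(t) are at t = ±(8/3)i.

Let g(z) = f(z)e^{-iωz}; for large |z| the factor e^{-iωz} decays in the lower half-plane when ω > 0 and in the upper half-plane when ω < 0.

Case ω > 0 (lower half-plane, clockwise contour ⇒ F(ω) = -2πi·ΣRes):
  Res_{z = - \frac{8 i}{3}} g(z) = \frac{15 i e^{- \frac{8 \omega}{3}}}{16}
  F(ω) = -2πi·ΣRes = \frac{15 \pi e^{- \frac{8 \omega}{3}}}{8}

Case ω < 0 (upper half-plane, counterclockwise contour ⇒ F(ω) = +2πi·ΣRes):
  Res_{z = \frac{8 i}{3}} g(z) = - \frac{15 i e^{\frac{8 \omega}{3}}}{16}
  F(ω) = 2πi·ΣRes = \frac{15 \pi e^{\frac{8 \omega}{3}}}{8}

Both cases combine into a single formula in |ω|:

F(ω) = \frac{15 \pi e^{- \frac{8 \left|{\omega}\right|}{3}}}{8}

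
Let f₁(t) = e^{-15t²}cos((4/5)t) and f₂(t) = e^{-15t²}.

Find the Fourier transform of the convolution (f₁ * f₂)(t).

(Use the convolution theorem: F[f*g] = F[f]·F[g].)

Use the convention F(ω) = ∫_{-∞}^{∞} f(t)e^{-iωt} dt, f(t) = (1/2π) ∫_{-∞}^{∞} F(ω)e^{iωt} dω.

F[f₁*f₂](ω) = \frac{\pi \left(e^{\frac{4 \omega}{75}} + 1\right) e^{- \frac{\omega^{2}}{30} - \frac{2 \omega}{75} - \frac{4}{375}}}{30}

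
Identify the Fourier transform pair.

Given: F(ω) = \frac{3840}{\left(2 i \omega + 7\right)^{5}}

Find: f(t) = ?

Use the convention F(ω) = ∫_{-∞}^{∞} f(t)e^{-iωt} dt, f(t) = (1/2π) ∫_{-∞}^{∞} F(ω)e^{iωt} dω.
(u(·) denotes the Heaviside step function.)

f(t) = 5 t^{4} e^{- \frac{7 t}{2}} u\left(t\right)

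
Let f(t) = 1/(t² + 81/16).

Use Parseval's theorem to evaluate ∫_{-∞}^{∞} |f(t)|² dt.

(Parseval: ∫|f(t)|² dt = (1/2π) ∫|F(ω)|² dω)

∫|f(t)|² dt = \frac{32 \pi}{729}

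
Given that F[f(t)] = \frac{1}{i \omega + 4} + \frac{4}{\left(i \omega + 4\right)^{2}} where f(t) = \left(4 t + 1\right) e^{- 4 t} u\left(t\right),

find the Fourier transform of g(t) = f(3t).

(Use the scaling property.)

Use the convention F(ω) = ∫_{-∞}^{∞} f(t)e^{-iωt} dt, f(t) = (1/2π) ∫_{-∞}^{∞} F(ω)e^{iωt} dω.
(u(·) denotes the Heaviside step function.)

F[g](ω) = \frac{- i \omega - 24}{\omega^{2} - 24 i \omega - 144}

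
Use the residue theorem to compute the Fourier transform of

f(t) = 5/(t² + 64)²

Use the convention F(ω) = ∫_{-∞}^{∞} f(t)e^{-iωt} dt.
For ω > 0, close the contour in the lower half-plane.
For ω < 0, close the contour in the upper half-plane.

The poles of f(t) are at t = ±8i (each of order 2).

Let g(z) = f(z)e^{-iωz}; for large |z| the factor e^{-iωz} decays in the lower half-plane when ω > 0 and in the upper half-plane when ω < 0.

Case ω > 0 (lower half-plane, clockwise contour ⇒ F(ω) = -2πi·ΣRes):
  Res_{z = - 8 i} g(z) = \frac{5 i \left(8 \omega + 1\right) e^{- 8 \omega}}{2048} (pole of order 2)
  F(ω) = -2πi·ΣRes = \frac{5 \pi \left(8 \omega + 1\right) e^{- 8 \omega}}{1024}

Case ω < 0 (upper half-plane, counterclockwise contour ⇒ F(ω) = +2πi·ΣRes):
  Res_{z = 8 i} g(z) = \frac{5 i \left(8 \omega - 1\right) e^{8 \omega}}{2048} (pole of order 2)
  F(ω) = 2πi·ΣRes = \frac{5 \pi \left(1 - 8 \omega\right) e^{8 \omega}}{1024}

Both cases combine into a single formula in |ω|:

F(ω) = \frac{5 \pi \left(8 \left|{\omega}\right| + 1\right) e^{- 8 \left|{\omega}\right|}}{1024}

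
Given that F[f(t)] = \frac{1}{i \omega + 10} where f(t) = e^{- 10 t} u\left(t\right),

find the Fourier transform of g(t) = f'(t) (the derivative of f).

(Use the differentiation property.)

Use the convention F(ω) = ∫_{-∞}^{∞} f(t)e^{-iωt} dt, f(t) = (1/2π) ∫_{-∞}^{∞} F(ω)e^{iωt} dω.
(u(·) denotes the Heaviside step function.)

F[g](ω) = \frac{\omega}{\omega - 10 i}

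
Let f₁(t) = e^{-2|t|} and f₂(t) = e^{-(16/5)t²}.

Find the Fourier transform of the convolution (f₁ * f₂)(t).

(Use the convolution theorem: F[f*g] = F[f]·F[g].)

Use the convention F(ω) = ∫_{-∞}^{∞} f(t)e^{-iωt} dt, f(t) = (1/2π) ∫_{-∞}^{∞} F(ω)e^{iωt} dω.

F[f₁*f₂](ω) = \frac{\sqrt{5} \sqrt{\pi} e^{- \frac{5 \omega^{2}}{64}}}{\omega^{2} + 4}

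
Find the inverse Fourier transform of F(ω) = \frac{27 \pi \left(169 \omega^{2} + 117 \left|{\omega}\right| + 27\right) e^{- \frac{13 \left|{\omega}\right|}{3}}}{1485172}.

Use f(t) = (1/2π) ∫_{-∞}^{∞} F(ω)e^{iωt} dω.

f(t) = \frac{2}{\left(t^{2} + \frac{169}{9}\right)^{3}}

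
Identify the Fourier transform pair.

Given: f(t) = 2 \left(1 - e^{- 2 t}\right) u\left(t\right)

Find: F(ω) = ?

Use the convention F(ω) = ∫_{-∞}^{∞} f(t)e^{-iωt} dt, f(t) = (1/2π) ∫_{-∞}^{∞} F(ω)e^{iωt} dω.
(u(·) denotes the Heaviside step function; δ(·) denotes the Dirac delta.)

F(ω) = 2 \pi \delta\left(\omega\right) - \frac{4 i}{\omega \left(i \omega + 2\right)}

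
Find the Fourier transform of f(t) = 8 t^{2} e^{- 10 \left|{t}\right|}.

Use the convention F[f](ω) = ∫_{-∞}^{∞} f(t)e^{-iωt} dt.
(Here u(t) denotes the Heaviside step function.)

F(ω) = \frac{320 \left(100 - 3 \omega^{2}\right)}{\left(\omega^{2} + 100\right)^{3}}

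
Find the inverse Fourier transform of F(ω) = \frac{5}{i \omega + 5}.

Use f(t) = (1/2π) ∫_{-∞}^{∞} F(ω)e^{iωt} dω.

f(t) = 5 e^{- 5 t} u\left(t\right)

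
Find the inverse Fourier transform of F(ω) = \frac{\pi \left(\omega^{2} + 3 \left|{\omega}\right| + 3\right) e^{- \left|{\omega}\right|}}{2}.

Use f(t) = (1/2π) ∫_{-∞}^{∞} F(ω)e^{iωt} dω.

f(t) = \frac{4}{\left(t^{2} + 1\right)^{3}}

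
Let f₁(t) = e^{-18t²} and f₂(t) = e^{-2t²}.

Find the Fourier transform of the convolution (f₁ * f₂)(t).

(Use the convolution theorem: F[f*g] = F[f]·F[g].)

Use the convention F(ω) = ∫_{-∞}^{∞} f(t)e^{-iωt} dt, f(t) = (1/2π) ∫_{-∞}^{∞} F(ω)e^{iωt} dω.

F[f₁*f₂](ω) = \frac{\pi e^{- \frac{5 \omega^{2}}{36}}}{6}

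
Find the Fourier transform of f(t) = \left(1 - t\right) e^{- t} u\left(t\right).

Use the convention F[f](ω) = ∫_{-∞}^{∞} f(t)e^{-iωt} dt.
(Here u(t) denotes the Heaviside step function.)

F(ω) = \frac{i \omega}{- \omega^{2} + 2 i \omega + 1}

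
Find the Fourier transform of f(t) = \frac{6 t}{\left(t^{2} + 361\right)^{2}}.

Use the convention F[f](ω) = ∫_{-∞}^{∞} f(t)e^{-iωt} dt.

F(ω) = - \frac{3 i \pi \omega e^{- 19 \left|{\omega}\right|}}{19}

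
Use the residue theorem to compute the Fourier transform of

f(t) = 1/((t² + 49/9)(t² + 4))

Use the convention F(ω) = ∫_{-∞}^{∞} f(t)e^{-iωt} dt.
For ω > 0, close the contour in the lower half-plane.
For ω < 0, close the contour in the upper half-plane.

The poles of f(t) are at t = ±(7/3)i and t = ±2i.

Let g(z) = f(z)e^{-iωz}; for large |z| the factor e^{-iωz} decays in the lower half-plane when ω > 0 and in the upper half-plane when ω < 0.

Case ω > 0 (lower half-plane, clockwise contour ⇒ F(ω) = -2πi·ΣRes):
  Res_{z = - \frac{7 i}{3}} g(z) = - \frac{27 i e^{- \frac{7 \omega}{3}}}{182}
  Res_{z = - 2 i} g(z) = \frac{9 i e^{- 2 \omega}}{52}
  F(ω) = -2πi·ΣRes = \frac{9 \pi e^{- 2 \omega}}{26} - \frac{27 \pi e^{- \frac{7 \omega}{3}}}{91}

Case ω < 0 (upper half-plane, counterclockwise contour ⇒ F(ω) = +2πi·ΣRes):
  Res_{z = \frac{7 i}{3}} g(z) = \frac{27 i e^{\frac{7 \omega}{3}}}{182}
  Res_{z = 2 i} g(z) = - \frac{9 i e^{2 \omega}}{52}
  F(ω) = 2πi·ΣRes = \frac{9 \pi \left(- 6 e^{\frac{7 \omega}{3}} + 7 e^{2 \omega}\right)}{182}

Both cases combine into a single formula in |ω|:

F(ω) = \frac{9 \pi e^{- 2 \left|{\omega}\right|}}{26} - \frac{27 \pi e^{- \frac{7 \left|{\omega}\right|}{3}}}{91}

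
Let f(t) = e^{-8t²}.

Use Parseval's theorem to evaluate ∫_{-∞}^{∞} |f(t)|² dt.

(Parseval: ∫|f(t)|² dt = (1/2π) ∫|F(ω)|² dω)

∫|f(t)|² dt = \frac{\sqrt{\pi}}{4}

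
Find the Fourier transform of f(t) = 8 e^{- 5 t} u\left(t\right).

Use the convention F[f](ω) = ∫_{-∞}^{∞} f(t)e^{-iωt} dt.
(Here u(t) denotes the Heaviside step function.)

F(ω) = \frac{8}{i \omega + 5}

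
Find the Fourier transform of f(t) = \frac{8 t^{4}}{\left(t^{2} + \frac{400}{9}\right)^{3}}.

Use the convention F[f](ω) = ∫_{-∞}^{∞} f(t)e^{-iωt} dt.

F(ω) = \frac{\pi \left(400 \omega^{2} - 300 \left|{\omega}\right| + 27\right) e^{- \frac{20 \left|{\omega}\right|}{3}}}{60}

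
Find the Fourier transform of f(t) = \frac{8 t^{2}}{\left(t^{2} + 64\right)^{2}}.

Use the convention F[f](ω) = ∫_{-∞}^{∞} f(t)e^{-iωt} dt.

F(ω) = \frac{\pi \left(1 - 8 \left|{\omega}\right|\right) e^{- 8 \left|{\omega}\right|}}{2}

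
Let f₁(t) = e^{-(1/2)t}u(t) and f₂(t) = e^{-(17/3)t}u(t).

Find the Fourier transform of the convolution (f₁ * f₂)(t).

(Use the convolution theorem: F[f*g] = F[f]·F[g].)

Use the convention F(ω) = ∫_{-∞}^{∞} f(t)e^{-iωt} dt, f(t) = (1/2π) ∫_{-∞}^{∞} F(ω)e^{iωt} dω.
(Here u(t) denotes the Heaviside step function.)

F[f₁*f₂](ω) = \frac{6}{- 6 \omega^{2} + 37 i \omega + 17}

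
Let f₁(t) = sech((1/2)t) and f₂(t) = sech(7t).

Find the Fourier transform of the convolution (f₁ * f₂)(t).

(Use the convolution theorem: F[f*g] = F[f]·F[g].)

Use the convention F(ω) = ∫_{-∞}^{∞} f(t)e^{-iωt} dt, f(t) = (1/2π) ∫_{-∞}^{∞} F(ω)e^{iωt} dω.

F[f₁*f₂](ω) = \frac{2 \pi^{2}}{7 \cosh{\left(\frac{\pi \omega}{14} \right)} \cosh{\left(\pi \omega \right)}}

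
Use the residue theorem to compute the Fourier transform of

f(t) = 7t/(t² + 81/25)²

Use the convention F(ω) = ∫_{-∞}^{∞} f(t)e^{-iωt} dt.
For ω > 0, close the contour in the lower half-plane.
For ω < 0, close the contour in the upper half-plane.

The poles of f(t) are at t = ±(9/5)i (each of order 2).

Let g(z) = f(z)e^{-iωz}; for large |z| the factor e^{-iωz} decays in the lower half-plane when ω > 0 and in the upper half-plane when ω < 0.

Case ω > 0 (lower half-plane, clockwise contour ⇒ F(ω) = -2πi·ΣRes):
  Res_{z = - \frac{9 i}{5}} g(z) = \frac{35 \omega e^{- \frac{9 \omega}{5}}}{36} (pole of order 2)
  F(ω) = -2πi·ΣRes = - \frac{35 i \pi \omega e^{- \frac{9 \omega}{5}}}{18}

Case ω < 0 (upper half-plane, counterclockwise contour ⇒ F(ω) = +2πi·ΣRes):
  Res_{z = \frac{9 i}{5}} g(z) = - \frac{35 \omega e^{\frac{9 \omega}{5}}}{36} (pole of order 2)
  F(ω) = 2πi·ΣRes = - \frac{35 i \pi \omega e^{\frac{9 \omega}{5}}}{18}

Both cases combine into a single formula in |ω|:

F(ω) = - \frac{35 i \pi \omega e^{- \frac{9 \left|{\omega}\right|}{5}}}{18}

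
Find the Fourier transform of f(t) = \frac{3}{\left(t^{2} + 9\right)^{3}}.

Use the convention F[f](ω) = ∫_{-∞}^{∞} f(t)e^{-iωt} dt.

F(ω) = \frac{\pi \left(3 \omega^{2} + 3 \left|{\omega}\right| + 1\right) e^{- 3 \left|{\omega}\right|}}{216}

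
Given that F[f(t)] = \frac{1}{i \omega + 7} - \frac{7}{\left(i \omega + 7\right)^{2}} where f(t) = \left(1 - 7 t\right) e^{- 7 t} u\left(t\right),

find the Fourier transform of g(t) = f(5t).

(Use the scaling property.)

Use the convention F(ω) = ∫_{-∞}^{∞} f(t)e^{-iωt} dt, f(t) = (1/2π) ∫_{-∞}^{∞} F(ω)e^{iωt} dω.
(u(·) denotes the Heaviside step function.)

F[g](ω) = \frac{i \omega}{- \omega^{2} + 70 i \omega + 1225}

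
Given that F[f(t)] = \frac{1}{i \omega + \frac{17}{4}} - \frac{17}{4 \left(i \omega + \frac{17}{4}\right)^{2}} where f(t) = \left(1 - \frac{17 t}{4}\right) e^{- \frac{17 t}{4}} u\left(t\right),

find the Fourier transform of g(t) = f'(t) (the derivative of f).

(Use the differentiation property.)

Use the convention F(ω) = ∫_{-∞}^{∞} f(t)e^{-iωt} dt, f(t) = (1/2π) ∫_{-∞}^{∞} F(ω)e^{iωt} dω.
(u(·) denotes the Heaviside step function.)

F[g](ω) = \frac{16 \omega^{2}}{16 \omega^{2} - 136 i \omega - 289}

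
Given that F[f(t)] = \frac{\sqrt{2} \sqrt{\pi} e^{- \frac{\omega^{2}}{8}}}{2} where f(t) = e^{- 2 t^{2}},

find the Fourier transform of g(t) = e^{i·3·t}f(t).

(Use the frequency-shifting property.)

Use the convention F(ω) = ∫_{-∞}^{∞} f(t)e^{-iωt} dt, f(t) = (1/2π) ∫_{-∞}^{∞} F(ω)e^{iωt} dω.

F[g](ω) = \frac{\sqrt{2} \sqrt{\pi} e^{- \frac{\left(\omega - 3\right)^{2}}{8}}}{2}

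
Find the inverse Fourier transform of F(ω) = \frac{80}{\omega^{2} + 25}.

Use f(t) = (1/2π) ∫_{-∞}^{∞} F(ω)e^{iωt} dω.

f(t) = 8 e^{- 5 \left|{t}\right|}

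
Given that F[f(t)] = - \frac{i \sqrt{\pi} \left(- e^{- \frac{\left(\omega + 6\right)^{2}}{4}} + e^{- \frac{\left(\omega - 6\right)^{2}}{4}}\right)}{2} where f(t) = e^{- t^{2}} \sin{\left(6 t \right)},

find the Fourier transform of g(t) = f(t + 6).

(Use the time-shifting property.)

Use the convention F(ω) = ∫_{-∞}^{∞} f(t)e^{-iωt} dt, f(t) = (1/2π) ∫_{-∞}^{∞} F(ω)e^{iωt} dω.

F[g](ω) = \frac{i \sqrt{\pi} \left(1 - e^{6 \omega}\right) e^{- \frac{\omega^{2}}{4} - 3 \omega + 6 i \omega - 9}}{2}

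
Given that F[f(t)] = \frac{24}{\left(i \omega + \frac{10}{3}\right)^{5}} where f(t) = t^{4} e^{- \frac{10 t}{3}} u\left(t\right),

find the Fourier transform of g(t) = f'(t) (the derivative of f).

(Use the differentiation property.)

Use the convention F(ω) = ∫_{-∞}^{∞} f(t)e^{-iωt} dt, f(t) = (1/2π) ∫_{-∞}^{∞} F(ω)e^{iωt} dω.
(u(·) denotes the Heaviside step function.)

F[g](ω) = \frac{5832 i \omega}{\left(3 i \omega + 10\right)^{5}}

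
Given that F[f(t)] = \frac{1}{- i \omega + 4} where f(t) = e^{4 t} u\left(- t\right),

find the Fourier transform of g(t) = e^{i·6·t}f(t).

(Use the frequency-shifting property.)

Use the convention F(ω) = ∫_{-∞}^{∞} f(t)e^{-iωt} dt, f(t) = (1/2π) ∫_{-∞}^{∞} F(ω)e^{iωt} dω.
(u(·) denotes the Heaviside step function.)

F[g](ω) = \frac{i}{\omega - 6 + 4 i}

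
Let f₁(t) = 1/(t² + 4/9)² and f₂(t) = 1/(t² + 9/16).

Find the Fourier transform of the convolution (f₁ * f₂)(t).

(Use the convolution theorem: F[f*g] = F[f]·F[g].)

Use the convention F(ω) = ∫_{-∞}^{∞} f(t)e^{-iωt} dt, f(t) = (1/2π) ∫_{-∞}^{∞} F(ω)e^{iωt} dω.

F[f₁*f₂](ω) = \frac{3 \pi^{2} \left(2 \left|{\omega}\right| + 3\right) e^{- \frac{17 \left|{\omega}\right|}{12}}}{4}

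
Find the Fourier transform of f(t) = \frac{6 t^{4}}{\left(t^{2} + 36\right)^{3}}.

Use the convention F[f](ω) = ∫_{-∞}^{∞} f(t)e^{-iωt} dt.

F(ω) = \frac{3 \pi \left(12 \omega^{2} - 10 \left|{\omega}\right| + 1\right) e^{- 6 \left|{\omega}\right|}}{8}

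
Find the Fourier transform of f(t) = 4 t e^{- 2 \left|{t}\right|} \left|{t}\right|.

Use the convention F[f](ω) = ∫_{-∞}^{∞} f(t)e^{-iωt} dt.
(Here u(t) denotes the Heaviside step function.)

F(ω) = \frac{16 i \omega \left(\omega^{2} - 12\right)}{\left(\omega^{2} + 4\right)^{3}}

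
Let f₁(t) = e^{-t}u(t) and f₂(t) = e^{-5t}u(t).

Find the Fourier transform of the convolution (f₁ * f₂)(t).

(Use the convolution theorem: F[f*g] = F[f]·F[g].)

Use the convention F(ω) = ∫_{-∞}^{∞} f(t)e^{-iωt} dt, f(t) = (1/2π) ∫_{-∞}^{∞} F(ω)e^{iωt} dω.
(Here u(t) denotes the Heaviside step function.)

F[f₁*f₂](ω) = \frac{1}{\left(i \omega + 1\right) \left(i \omega + 5\right)}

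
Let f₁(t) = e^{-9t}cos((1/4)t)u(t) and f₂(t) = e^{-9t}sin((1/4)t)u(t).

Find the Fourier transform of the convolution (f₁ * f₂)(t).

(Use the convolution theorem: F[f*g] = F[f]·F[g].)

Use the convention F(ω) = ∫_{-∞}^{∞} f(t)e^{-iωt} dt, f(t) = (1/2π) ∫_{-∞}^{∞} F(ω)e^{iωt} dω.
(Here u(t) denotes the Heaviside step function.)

F[f₁*f₂](ω) = \frac{64 \left(i \omega + 9\right)}{\left(16 \left(i \omega + 9\right)^{2} + 1\right)^{2}}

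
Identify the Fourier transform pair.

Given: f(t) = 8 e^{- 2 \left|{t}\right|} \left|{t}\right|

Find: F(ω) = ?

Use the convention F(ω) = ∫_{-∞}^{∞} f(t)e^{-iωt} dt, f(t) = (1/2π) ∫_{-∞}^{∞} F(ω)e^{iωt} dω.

F(ω) = \frac{16 \left(4 - \omega^{2}\right)}{\left(\omega^{2} + 4\right)^{2}}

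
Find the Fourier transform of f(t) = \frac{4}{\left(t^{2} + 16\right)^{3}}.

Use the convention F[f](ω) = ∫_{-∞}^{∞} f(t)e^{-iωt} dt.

F(ω) = \frac{\pi \left(16 \omega^{2} + 12 \left|{\omega}\right| + 3\right) e^{- 4 \left|{\omega}\right|}}{2048}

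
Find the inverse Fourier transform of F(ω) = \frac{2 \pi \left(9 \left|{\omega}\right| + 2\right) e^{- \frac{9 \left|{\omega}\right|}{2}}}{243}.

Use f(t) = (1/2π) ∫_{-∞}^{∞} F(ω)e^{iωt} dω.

f(t) = \frac{3}{\left(t^{2} + \frac{81}{4}\right)^{2}}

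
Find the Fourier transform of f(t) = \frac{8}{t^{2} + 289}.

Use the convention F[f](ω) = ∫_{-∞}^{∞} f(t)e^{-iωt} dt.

F(ω) = \frac{8 \pi e^{- 17 \left|{\omega}\right|}}{17}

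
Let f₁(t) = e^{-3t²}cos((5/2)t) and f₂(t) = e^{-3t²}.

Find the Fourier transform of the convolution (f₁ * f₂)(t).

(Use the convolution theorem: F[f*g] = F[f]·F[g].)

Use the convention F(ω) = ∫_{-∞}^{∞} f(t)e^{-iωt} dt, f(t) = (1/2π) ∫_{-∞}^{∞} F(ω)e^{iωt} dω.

F[f₁*f₂](ω) = \frac{\pi \left(e^{\frac{5 \omega}{6}} + 1\right) e^{- \frac{\omega^{2}}{6} - \frac{5 \omega}{12} - \frac{25}{48}}}{6}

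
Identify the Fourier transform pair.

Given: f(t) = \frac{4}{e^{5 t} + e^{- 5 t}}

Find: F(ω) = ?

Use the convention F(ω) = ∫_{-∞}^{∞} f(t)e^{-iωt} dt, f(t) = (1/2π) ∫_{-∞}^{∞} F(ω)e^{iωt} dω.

F(ω) = \frac{2 \pi}{5 \cosh{\left(\frac{\pi \omega}{10} \right)}}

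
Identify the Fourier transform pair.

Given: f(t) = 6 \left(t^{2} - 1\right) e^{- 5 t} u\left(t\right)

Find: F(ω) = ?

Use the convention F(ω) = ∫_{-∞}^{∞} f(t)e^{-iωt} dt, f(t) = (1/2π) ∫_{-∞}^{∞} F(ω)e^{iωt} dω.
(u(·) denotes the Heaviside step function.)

F(ω) = \frac{6 \left(2 i \omega - \left(i \omega + 5\right)^{3} + 10\right)}{\left(i \omega + 5\right)^{4}}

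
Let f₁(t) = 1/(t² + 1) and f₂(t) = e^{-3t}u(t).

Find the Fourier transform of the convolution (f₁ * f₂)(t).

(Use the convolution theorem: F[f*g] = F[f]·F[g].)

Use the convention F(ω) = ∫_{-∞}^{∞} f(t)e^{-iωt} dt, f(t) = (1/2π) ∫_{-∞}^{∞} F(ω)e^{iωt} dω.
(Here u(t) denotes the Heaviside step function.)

F[f₁*f₂](ω) = \frac{\pi e^{- \left|{\omega}\right|}}{i \omega + 3}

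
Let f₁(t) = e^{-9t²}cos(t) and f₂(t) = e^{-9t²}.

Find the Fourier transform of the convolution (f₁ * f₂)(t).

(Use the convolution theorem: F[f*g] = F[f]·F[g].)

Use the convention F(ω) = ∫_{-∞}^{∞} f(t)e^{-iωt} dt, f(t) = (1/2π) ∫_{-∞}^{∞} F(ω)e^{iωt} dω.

F[f₁*f₂](ω) = \frac{\pi \left(e^{\frac{\omega}{9}} + 1\right) e^{- \frac{\omega^{2}}{18} - \frac{\omega}{18} - \frac{1}{36}}}{18}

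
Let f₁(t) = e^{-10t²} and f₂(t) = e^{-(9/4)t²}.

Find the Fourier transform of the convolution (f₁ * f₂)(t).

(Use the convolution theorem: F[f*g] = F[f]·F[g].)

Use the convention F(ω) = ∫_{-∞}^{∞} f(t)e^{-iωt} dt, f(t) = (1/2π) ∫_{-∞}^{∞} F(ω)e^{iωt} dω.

F[f₁*f₂](ω) = \frac{\sqrt{10} \pi e^{- \frac{49 \omega^{2}}{360}}}{15}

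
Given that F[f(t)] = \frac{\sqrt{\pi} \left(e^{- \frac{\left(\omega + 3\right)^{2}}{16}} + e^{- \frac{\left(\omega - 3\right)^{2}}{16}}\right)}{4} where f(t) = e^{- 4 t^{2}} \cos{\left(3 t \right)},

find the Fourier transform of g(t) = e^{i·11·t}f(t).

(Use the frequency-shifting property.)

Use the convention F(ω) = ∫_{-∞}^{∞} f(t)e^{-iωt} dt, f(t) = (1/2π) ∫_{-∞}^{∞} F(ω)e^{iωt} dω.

F[g](ω) = \frac{\sqrt{\pi} \left(e^{\omega + \frac{49}{4}} + e^{\frac{7 \omega}{4} + 4}\right) e^{- \frac{\omega^{2}}{16} - \frac{65}{4}}}{4}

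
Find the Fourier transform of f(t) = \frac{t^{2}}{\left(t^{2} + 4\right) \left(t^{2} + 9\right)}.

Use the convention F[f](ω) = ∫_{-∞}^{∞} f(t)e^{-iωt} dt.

F(ω) = \frac{\pi \left(3 - 2 e^{\left|{\omega}\right|}\right) e^{- 3 \left|{\omega}\right|}}{5}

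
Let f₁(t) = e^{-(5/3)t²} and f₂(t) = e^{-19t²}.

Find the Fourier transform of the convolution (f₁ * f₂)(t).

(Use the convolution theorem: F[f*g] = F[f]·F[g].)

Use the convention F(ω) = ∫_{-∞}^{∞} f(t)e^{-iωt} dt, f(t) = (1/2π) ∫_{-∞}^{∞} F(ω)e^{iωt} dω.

F[f₁*f₂](ω) = \frac{\sqrt{285} \pi e^{- \frac{31 \omega^{2}}{190}}}{95}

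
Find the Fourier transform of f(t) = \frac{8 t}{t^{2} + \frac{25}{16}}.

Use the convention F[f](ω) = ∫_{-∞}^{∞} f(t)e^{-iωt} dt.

F(ω) = - 8 i \pi e^{- \frac{5 \left|{\omega}\right|}{4}} \operatorname{sign}{\left(\omega \right)}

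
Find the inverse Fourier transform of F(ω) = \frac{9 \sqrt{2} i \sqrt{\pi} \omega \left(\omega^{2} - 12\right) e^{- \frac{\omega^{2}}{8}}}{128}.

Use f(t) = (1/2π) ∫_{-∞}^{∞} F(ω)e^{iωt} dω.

f(t) = 9 t^{3} e^{- 2 t^{2}}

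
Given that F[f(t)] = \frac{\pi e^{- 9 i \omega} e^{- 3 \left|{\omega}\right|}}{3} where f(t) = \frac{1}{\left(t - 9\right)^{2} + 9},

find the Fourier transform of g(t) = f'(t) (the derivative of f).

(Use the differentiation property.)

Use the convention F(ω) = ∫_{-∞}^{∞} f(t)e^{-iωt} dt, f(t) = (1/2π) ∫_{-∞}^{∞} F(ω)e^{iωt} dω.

F[g](ω) = \frac{i \pi \omega e^{- 9 i \omega - 3 \left|{\omega}\right|}}{3}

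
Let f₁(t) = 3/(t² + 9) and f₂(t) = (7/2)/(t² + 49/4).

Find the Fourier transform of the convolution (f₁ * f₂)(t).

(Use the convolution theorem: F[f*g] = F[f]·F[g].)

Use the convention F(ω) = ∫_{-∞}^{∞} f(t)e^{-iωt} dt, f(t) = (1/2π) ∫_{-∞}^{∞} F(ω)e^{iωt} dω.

F[f₁*f₂](ω) = \pi^{2} e^{- \frac{13 \left|{\omega}\right|}{2}}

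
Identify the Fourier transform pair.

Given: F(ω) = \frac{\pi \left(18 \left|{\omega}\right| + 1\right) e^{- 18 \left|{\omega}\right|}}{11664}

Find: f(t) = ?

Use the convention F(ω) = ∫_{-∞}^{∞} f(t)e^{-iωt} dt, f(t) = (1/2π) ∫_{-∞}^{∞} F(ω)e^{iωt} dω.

f(t) = \frac{1}{\left(t^{2} + 324\right)^{2}}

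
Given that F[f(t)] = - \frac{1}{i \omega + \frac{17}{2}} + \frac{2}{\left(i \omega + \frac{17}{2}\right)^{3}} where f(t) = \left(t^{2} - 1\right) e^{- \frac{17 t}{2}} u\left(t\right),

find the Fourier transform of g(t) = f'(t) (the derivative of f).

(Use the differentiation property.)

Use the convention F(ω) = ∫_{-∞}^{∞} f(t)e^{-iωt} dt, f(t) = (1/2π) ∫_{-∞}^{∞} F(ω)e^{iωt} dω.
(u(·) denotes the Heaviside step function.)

F[g](ω) = \frac{2 i \omega \left(16 i \omega - \left(2 i \omega + 17\right)^{3} + 136\right)}{\left(2 i \omega + 17\right)^{4}}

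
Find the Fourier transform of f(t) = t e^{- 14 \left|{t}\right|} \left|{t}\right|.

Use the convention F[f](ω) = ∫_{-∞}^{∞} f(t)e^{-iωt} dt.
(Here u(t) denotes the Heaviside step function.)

F(ω) = \frac{4 i \omega \left(\omega^{2} - 588\right)}{\left(\omega^{2} + 196\right)^{3}}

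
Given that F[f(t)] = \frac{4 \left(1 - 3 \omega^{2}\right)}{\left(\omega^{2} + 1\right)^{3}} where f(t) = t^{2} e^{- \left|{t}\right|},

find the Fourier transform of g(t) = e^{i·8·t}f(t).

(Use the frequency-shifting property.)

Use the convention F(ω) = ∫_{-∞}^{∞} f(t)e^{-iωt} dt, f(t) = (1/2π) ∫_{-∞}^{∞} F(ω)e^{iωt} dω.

F[g](ω) = \frac{4 \left(1 - 3 \left(\omega - 8\right)^{2}\right)}{\left(\left(\omega - 8\right)^{2} + 1\right)^{3}}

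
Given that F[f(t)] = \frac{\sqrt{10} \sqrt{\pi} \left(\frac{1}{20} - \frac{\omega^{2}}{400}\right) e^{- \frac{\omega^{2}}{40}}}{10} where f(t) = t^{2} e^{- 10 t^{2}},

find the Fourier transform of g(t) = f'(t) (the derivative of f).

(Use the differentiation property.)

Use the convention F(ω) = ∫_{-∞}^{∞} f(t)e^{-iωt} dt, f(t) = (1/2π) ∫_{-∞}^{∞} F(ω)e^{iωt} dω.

F[g](ω) = \frac{\sqrt{10} i \sqrt{\pi} \omega \left(20 - \omega^{2}\right) e^{- \frac{\omega^{2}}{40}}}{4000}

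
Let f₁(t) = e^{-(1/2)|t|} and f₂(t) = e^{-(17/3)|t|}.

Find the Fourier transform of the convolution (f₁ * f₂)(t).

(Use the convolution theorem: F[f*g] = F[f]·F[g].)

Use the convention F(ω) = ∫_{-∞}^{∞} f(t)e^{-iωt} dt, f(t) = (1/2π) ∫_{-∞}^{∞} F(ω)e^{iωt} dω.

F[f₁*f₂](ω) = \frac{408}{36 \omega^{4} + 1165 \omega^{2} + 289}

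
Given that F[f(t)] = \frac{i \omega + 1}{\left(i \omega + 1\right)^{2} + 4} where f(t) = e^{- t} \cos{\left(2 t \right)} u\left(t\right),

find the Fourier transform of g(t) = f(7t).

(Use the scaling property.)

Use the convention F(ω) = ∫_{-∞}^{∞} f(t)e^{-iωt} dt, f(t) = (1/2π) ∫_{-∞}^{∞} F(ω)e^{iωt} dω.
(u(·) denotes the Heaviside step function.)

F[g](ω) = \frac{i \omega + 7}{\left(i \omega + 7\right)^{2} + 196}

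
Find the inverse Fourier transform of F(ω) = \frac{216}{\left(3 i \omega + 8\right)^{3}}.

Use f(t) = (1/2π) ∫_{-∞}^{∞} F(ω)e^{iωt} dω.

f(t) = 4 t^{2} e^{- \frac{8 t}{3}} u\left(t\right)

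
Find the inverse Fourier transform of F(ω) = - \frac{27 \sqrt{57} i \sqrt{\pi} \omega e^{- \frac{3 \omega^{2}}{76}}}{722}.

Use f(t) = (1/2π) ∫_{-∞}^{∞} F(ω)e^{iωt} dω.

f(t) = 9 t e^{- \frac{19 t^{2}}{3}}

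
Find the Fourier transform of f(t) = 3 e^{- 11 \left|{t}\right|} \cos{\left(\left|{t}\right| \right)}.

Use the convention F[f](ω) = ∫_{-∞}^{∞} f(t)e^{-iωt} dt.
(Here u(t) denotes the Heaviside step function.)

F(ω) = \frac{66 \left(\omega^{2} + 122\right)}{\omega^{4} + 240 \omega^{2} + 14884}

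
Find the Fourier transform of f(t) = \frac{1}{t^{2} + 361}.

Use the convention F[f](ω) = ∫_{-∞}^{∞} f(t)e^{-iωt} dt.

F(ω) = \frac{\pi e^{- 19 \left|{\omega}\right|}}{19}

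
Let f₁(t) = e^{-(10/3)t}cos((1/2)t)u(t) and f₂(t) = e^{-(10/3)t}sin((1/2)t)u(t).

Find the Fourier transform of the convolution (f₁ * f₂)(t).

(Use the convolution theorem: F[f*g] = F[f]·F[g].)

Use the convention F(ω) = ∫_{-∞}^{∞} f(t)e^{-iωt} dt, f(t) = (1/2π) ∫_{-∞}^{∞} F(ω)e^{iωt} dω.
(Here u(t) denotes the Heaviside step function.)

F[f₁*f₂](ω) = \frac{216 \left(3 i \omega + 10\right)}{\left(4 \left(3 i \omega + 10\right)^{2} + 9\right)^{2}}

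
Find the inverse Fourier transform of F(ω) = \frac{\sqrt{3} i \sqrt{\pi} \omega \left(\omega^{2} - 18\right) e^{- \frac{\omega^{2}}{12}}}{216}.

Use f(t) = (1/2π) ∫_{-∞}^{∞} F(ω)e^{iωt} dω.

f(t) = 3 t^{3} e^{- 3 t^{2}}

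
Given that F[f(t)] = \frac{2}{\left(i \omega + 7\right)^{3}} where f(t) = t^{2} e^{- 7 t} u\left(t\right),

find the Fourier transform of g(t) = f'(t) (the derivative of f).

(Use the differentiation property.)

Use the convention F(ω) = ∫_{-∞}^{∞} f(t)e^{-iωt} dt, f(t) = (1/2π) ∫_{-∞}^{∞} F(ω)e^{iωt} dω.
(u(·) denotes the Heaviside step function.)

F[g](ω) = \frac{2 i \omega}{\left(i \omega + 7\right)^{3}}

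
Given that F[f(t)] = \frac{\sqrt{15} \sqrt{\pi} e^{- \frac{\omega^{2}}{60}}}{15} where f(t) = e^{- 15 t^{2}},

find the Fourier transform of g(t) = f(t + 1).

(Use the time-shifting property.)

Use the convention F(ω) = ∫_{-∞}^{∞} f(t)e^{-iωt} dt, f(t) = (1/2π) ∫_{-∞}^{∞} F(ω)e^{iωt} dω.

F[g](ω) = \frac{\sqrt{15} \sqrt{\pi} e^{\omega \left(- \frac{\omega}{60} + i\right)}}{15}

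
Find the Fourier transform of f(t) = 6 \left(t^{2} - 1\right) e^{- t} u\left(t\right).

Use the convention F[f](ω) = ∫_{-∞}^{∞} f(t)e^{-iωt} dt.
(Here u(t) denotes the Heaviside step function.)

F(ω) = \frac{6 \left(2 i \omega - \left(i \omega + 1\right)^{3} + 2\right)}{\left(i \omega + 1\right)^{4}}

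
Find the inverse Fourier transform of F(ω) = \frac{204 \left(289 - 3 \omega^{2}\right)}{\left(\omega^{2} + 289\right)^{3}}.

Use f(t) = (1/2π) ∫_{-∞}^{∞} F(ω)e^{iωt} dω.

f(t) = 3 t^{2} e^{- 17 \left|{t}\right|}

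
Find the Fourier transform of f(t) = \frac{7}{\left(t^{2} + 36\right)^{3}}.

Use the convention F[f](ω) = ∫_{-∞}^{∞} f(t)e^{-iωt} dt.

F(ω) = \frac{7 \pi \left(12 \omega^{2} + 6 \left|{\omega}\right| + 1\right) e^{- 6 \left|{\omega}\right|}}{20736}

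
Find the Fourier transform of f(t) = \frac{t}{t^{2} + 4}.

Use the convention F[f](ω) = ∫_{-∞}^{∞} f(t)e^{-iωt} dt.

F(ω) = - i \pi e^{- 2 \left|{\omega}\right|} \operatorname{sign}{\left(\omega \right)}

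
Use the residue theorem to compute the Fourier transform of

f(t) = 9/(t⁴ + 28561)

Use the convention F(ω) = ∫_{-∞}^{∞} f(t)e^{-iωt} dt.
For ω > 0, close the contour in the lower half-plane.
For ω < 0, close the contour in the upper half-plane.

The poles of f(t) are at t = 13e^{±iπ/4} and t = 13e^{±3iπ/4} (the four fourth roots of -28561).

Let g(z) = f(z)e^{-iωz}; for large |z| the factor e^{-iωz} decays in the lower half-plane when ω > 0 and in the upper half-plane when ω < 0.

Case ω > 0 (lower half-plane, clockwise contour ⇒ F(ω) = -2πi·ΣRes):
  Res_{z = - \frac{13 \sqrt{2}}{2} - \frac{13 \sqrt{2} i}{2}} g(z) = \frac{9 \sqrt{2} i \left(1 - i\right) e^{\frac{13 \sqrt{2} \omega \left(-1 + i\right)}{2}}}{17576}
  Res_{z = \frac{13 \sqrt{2}}{2} - \frac{13 \sqrt{2} i}{2}} g(z) = \frac{9 \sqrt{2} i \left(1 + i\right) e^{- \frac{13 \sqrt{2} \omega \left(1 + i\right)}{2}}}{17576}
  F(ω) = -2πi·ΣRes = \frac{9 \sqrt{2} \pi \left(1 - i\right) \left(e^{13 \sqrt{2} i \omega} + i\right) e^{- \frac{13 \sqrt{2} \omega \left(1 + i\right)}{2}}}{8788} = \frac{9 \pi e^{- \frac{13 \sqrt{2} \omega}{2}} \sin{\left(\frac{13 \sqrt{2} \omega}{2} + \frac{\pi}{4} \right)}}{2197}

Case ω < 0 (upper half-plane, counterclockwise contour ⇒ F(ω) = +2πi·ΣRes):
  Res_{z = \frac{13 \sqrt{2}}{2} + \frac{13 \sqrt{2} i}{2}} g(z) = \frac{9 \sqrt{2} i \left(-1 + i\right) e^{\frac{13 \sqrt{2} \omega \left(1 - i\right)}{2}}}{17576}
  Res_{z = - \frac{13 \sqrt{2}}{2} + \frac{13 \sqrt{2} i}{2}} g(z) = \frac{9 \sqrt{2} \left(1 - i\right) e^{\frac{13 \sqrt{2} \omega \left(1 + i\right)}{2}}}{17576}
  F(ω) = 2πi·ΣRes = - \frac{9 \sqrt{2} i \pi \left(i \left(1 - i\right) e^{\frac{13 \sqrt{2} \omega \left(1 - i\right)}{2}} - \left(1 - i\right) e^{\frac{13 \sqrt{2} \omega \left(1 + i\right)}{2}}\right)}{8788} = \frac{9 \pi e^{\frac{13 \sqrt{2} \omega}{2}} \cos{\left(\frac{13 \sqrt{2} \omega}{2} + \frac{\pi}{4} \right)}}{2197}

Both cases combine into a single formula in |ω|:

F(ω) = \frac{9 \pi e^{- \frac{13 \sqrt{2} \left|{\omega}\right|}{2}} \sin{\left(\frac{13 \sqrt{2} \left|{\omega}\right|}{2} + \frac{\pi}{4} \right)}}{2197}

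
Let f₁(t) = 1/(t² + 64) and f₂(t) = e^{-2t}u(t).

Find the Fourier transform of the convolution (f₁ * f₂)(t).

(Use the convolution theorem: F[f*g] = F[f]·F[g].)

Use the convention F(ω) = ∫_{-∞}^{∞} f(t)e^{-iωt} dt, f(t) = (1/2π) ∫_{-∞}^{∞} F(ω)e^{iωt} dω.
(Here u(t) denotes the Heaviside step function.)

F[f₁*f₂](ω) = \frac{\pi e^{- 8 \left|{\omega}\right|}}{8 \left(i \omega + 2\right)}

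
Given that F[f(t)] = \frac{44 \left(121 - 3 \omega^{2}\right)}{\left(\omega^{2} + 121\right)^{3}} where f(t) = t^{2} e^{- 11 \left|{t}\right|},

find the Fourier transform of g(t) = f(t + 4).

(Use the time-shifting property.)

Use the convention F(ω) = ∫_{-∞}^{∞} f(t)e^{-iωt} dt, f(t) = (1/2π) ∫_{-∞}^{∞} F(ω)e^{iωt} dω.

F[g](ω) = \frac{\left(5324 - 132 \omega^{2}\right) e^{4 i \omega}}{\left(\omega^{2} + 121\right)^{3}}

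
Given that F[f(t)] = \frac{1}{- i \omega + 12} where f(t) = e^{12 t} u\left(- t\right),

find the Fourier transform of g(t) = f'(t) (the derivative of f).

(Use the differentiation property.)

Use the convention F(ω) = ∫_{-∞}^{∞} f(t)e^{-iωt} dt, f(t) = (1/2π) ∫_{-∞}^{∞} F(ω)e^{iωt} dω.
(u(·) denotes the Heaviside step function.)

F[g](ω) = - \frac{\omega}{\omega + 12 i}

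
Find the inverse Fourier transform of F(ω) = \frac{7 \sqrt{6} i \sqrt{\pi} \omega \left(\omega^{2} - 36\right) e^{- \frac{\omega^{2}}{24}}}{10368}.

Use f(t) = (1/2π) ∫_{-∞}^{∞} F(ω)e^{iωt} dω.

f(t) = 7 t^{3} e^{- 6 t^{2}}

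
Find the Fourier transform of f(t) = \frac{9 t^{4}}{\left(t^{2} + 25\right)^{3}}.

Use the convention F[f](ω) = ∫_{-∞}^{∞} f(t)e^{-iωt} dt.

F(ω) = \frac{9 \pi \left(25 \omega^{2} - 25 \left|{\omega}\right| + 3\right) e^{- 5 \left|{\omega}\right|}}{40}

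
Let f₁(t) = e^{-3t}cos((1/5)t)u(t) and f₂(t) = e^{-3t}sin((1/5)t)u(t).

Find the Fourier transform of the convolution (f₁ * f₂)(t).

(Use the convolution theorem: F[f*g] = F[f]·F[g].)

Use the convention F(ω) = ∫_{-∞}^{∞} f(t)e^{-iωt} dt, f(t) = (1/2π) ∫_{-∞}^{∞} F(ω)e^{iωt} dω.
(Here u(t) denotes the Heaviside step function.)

F[f₁*f₂](ω) = \frac{125 \left(i \omega + 3\right)}{\left(25 \left(i \omega + 3\right)^{2} + 1\right)^{2}}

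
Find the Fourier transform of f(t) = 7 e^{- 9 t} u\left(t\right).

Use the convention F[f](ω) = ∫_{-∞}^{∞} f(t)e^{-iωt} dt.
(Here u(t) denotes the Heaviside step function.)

F(ω) = \frac{7}{i \omega + 9}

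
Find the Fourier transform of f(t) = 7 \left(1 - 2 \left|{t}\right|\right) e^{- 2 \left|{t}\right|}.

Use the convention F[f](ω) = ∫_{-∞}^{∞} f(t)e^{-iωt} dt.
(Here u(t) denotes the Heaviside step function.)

F(ω) = \frac{56 \omega^{2}}{\left(\omega^{2} + 4\right)^{2}}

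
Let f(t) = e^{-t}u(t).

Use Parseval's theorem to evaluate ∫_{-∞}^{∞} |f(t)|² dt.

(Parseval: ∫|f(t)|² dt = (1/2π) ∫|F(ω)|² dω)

∫|f(t)|² dt = \frac{1}{2}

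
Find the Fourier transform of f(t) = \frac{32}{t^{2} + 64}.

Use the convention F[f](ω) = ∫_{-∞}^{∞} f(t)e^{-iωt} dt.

F(ω) = 4 \pi e^{- 8 \left|{\omega}\right|}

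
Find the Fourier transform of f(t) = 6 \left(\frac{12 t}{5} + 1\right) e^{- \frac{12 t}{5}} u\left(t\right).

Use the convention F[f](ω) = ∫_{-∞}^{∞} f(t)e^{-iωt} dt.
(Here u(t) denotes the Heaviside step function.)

F(ω) = \frac{30 \left(- 5 i \omega - 24\right)}{25 \omega^{2} - 120 i \omega - 144}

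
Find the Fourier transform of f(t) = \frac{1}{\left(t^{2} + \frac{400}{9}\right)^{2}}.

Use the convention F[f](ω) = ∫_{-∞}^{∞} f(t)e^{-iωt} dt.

F(ω) = \frac{9 \pi \left(20 \left|{\omega}\right| + 3\right) e^{- \frac{20 \left|{\omega}\right|}{3}}}{16000}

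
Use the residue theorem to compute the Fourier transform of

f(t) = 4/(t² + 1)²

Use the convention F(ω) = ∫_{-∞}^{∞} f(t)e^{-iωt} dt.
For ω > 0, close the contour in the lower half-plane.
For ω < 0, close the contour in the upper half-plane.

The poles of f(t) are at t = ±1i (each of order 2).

Let g(z) = f(z)e^{-iωz}; for large |z| the factor e^{-iωz} decays in the lower half-plane when ω > 0 and in the upper half-plane when ω < 0.

Case ω > 0 (lower half-plane, clockwise contour ⇒ F(ω) = -2πi·ΣRes):
  Res_{z = - i} g(z) = i \left(\omega + 1\right) e^{- \omega} (pole of order 2)
  F(ω) = -2πi·ΣRes = 2 \pi \left(\omega + 1\right) e^{- \omega}

Case ω < 0 (upper half-plane, counterclockwise contour ⇒ F(ω) = +2πi·ΣRes):
  Res_{z = i} g(z) = i \left(\omega - 1\right) e^{\omega} (pole of order 2)
  F(ω) = 2πi·ΣRes = 2 \pi \left(1 - \omega\right) e^{\omega}

Both cases combine into a single formula in |ω|:

F(ω) = 2 \pi \left(\left|{\omega}\right| + 1\right) e^{- \left|{\omega}\right|}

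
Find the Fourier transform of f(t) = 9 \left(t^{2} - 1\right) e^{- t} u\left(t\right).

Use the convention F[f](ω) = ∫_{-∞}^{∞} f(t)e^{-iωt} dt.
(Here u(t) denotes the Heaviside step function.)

F(ω) = \frac{9 \left(2 i \omega - \left(i \omega + 1\right)^{3} + 2\right)}{\left(i \omega + 1\right)^{4}}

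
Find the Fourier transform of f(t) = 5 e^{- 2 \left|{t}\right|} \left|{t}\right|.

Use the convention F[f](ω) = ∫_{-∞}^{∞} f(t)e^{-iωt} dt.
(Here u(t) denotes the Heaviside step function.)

F(ω) = \frac{10 \left(4 - \omega^{2}\right)}{\left(\omega^{2} + 4\right)^{2}}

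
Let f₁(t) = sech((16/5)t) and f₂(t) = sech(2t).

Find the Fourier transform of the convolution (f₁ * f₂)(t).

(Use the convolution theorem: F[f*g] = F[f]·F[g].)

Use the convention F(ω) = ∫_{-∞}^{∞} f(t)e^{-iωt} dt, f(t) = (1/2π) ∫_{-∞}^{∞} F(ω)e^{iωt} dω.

F[f₁*f₂](ω) = \frac{5 \pi^{2}}{32 \cosh{\left(\frac{5 \pi \omega}{32} \right)} \cosh{\left(\frac{\pi \omega}{4} \right)}}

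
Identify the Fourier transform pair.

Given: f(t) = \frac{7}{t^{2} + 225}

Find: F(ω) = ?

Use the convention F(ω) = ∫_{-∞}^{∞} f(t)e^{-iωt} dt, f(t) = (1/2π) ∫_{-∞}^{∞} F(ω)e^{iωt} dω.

F(ω) = \frac{7 \pi e^{- 15 \left|{\omega}\right|}}{15}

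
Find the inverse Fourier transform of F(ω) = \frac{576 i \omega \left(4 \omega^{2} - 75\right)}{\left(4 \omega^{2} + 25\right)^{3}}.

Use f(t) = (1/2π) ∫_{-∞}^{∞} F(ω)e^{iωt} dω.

f(t) = 9 t e^{- \frac{5 \left|{t}\right|}{2}} \left|{t}\right|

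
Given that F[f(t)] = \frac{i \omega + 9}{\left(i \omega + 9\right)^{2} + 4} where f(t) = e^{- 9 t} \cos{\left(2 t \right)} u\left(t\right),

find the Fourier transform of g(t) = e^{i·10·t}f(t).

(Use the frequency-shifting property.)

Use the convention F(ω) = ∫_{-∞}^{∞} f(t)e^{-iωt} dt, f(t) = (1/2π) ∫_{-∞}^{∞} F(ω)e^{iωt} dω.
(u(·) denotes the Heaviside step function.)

F[g](ω) = \frac{i \left(\omega - 10\right) + 9}{\left(i \left(\omega - 10\right) + 9\right)^{2} + 4}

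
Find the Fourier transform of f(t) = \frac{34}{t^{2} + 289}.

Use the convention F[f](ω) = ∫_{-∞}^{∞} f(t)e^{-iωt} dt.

F(ω) = 2 \pi e^{- 17 \left|{\omega}\right|}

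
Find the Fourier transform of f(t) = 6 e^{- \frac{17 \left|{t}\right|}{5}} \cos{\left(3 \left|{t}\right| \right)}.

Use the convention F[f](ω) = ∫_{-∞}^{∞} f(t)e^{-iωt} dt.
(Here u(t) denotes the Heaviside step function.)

F(ω) = \frac{1020 \left(25 \omega^{2} + 514\right)}{625 \omega^{4} + 3200 \omega^{2} + 264196}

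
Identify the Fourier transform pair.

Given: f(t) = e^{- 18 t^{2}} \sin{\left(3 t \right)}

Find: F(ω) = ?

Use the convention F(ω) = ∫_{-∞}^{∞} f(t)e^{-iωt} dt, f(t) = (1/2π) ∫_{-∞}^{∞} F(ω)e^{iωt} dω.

F(ω) = \frac{\sqrt{2} i \sqrt{\pi} \left(1 - e^{\frac{\omega}{6}}\right) e^{- \frac{\omega^{2}}{72} - \frac{\omega}{12} - \frac{1}{8}}}{12}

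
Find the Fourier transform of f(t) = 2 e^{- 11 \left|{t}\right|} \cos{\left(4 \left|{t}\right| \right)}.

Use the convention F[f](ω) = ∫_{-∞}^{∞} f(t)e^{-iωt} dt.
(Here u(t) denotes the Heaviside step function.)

F(ω) = \frac{44 \left(\omega^{2} + 137\right)}{\omega^{4} + 210 \omega^{2} + 18769}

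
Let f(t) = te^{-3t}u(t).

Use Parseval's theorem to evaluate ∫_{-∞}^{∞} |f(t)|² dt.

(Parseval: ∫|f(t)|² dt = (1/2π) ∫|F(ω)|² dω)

∫|f(t)|² dt = \frac{1}{108}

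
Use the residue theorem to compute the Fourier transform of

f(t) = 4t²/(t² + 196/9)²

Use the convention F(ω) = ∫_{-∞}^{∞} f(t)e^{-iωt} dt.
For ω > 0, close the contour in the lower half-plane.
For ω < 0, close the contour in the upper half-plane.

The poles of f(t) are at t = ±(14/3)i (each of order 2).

Let g(z) = f(z)e^{-iωz}; for large |z| the factor e^{-iωz} decays in the lower half-plane when ω > 0 and in the upper half-plane when ω < 0.

Case ω > 0 (lower half-plane, clockwise contour ⇒ F(ω) = -2πi·ΣRes):
  Res_{z = - \frac{14 i}{3}} g(z) = i \left(\frac{3}{14} - \omega\right) e^{- \frac{14 \omega}{3}} (pole of order 2)
  F(ω) = -2πi·ΣRes = \frac{\pi \left(3 - 14 \omega\right) e^{- \frac{14 \omega}{3}}}{7}

Case ω < 0 (upper half-plane, counterclockwise contour ⇒ F(ω) = +2πi·ΣRes):
  Res_{z = \frac{14 i}{3}} g(z) = i \left(- \omega - \frac{3}{14}\right) e^{\frac{14 \omega}{3}} (pole of order 2)
  F(ω) = 2πi·ΣRes = \frac{\pi \left(14 \omega + 3\right) e^{\frac{14 \omega}{3}}}{7}

Both cases combine into a single formula in |ω|:

F(ω) = \frac{\pi \left(3 - 14 \left|{\omega}\right|\right) e^{- \frac{14 \left|{\omega}\right|}{3}}}{7}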